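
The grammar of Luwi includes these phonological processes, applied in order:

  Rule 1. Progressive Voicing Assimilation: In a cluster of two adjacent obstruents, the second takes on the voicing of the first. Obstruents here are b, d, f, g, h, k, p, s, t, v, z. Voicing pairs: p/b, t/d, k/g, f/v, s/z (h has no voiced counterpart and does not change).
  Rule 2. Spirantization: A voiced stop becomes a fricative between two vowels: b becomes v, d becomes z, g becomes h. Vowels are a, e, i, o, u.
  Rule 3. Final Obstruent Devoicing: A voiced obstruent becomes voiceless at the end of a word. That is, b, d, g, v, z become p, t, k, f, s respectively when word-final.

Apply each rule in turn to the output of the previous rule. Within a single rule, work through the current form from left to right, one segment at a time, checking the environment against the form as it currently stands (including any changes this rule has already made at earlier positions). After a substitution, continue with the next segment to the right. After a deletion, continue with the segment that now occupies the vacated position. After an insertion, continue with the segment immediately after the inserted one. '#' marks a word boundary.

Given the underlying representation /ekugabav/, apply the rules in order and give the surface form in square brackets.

[ekuhavaf]

Rule 1 Progressive Voicing Assimilation: no change — [ekugabav]
Rule 2 Spirantization: [ekugabav] → [ekuhavav]
Rule 3 Final Obstruent Devoicing: [ekuhavav] → [ekuhavaf]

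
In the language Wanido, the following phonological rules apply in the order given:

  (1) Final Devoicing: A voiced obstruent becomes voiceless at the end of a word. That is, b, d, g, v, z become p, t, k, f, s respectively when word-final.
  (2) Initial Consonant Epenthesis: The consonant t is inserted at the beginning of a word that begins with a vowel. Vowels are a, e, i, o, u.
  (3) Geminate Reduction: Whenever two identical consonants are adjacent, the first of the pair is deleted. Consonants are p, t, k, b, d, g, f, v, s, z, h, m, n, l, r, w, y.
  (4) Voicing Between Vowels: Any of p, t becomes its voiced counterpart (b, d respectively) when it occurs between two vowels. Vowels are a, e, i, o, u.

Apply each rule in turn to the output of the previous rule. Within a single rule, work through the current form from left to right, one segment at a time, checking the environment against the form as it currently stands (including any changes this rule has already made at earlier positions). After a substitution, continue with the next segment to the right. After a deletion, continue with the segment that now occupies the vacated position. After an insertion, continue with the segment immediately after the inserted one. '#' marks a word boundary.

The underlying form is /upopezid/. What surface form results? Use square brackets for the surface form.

[tubobezit]

(1) Final Devoicing: [upopezid] → [upopezit]
(2) Initial Consonant Epenthesis: [upopezit] → [tupopezit]
(3) Geminate Reduction: no change — [tupopezit]
(4) Voicing Between Vowels: [tupopezit] → [tubobezit]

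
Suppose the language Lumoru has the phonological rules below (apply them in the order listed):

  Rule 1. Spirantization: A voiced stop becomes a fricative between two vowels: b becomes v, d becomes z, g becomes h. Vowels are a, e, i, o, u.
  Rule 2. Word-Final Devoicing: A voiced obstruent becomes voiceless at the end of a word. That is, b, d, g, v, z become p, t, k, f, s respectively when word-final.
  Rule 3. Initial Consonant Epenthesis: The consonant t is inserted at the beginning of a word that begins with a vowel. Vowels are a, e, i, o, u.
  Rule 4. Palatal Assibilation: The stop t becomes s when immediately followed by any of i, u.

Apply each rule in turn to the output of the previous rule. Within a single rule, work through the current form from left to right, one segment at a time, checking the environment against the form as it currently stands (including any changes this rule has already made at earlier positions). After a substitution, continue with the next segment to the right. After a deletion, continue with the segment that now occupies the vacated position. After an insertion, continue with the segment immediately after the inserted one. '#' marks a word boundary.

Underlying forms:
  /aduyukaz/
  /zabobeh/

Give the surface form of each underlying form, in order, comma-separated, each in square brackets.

[tazuyukas], [zavoveh]

/aduyukaz/:
  Rule 1 Spirantization: [aduyukaz] → [azuyukaz]
  Rule 2 Word-Final Devoicing: [azuyukaz] → [azuyukas]
  Rule 3 Initial Consonant Epenthesis: [azuyukas] → [tazuyukas]
  Rule 4 Palatal Assibilation: no change — [tazuyukas]
/zabobeh/:
  Rule 1 Spirantization: [zabobeh] → [zavoveh]
  Rule 2 Word-Final Devoicing: no change — [zavoveh]
  Rule 3 Initial Consonant Epenthesis: no change — [zavoveh]
  Rule 4 Palatal Assibilation: no change — [zavoveh]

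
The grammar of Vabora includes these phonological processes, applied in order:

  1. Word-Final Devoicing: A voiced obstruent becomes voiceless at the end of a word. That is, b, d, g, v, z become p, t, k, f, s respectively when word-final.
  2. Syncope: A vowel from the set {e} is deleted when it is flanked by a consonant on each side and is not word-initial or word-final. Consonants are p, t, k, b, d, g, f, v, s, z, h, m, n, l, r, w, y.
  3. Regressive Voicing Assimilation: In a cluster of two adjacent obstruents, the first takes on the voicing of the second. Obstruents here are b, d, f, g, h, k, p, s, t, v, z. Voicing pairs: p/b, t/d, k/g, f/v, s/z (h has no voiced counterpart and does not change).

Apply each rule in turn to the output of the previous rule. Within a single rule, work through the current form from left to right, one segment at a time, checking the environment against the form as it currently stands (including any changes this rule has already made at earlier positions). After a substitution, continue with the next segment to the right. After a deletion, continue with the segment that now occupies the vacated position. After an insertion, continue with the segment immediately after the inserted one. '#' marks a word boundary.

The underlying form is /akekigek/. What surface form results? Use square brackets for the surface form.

1 Word-Final Devoicing: no change — [akekigek]
2 Syncope: [akekigek] → [akkigk]
3 Regressive Voicing Assimilation: [akkigk] → [akkikk]

[akkikk]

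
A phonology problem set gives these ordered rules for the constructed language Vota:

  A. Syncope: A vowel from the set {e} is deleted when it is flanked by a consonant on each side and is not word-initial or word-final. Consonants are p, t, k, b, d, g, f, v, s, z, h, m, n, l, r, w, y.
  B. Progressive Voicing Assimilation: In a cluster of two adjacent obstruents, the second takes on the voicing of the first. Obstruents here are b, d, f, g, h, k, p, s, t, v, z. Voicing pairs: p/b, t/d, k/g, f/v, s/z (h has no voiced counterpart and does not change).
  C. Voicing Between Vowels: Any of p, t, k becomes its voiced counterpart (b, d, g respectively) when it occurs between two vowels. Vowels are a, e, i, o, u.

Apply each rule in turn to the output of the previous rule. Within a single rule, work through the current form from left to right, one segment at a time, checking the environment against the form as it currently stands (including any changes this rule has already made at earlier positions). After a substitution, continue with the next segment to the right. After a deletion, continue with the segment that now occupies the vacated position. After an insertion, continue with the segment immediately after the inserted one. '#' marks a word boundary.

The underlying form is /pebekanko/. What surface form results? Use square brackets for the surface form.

A Syncope: [pebekanko] → [pbkanko]
B Progressive Voicing Assimilation: [pbkanko] → [ppkanko]
C Voicing Between Vowels: no change — [ppkanko]

[ppkanko]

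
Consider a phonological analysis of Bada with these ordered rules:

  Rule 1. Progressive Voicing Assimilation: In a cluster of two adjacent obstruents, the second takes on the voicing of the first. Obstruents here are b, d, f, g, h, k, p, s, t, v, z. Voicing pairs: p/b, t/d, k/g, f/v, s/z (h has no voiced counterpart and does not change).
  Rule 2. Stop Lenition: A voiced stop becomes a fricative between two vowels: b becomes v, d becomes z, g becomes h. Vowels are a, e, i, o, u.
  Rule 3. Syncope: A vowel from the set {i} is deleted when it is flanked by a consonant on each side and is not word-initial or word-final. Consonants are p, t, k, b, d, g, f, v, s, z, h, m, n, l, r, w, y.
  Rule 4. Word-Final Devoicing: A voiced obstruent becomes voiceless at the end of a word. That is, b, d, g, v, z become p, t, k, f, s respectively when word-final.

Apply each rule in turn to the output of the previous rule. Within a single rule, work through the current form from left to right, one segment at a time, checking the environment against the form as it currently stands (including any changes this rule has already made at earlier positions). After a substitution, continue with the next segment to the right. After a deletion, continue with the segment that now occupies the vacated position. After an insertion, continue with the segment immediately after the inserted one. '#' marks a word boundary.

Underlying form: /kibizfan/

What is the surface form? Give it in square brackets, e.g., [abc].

[kvzvan]

Rule 1 Progressive Voicing Assimilation: [kibizfan] → [kibizvan]
Rule 2 Stop Lenition: [kibizvan] → [kivizvan]
Rule 3 Syncope: [kivizvan] → [kvzvan]
Rule 4 Word-Final Devoicing: no change — [kvzvan]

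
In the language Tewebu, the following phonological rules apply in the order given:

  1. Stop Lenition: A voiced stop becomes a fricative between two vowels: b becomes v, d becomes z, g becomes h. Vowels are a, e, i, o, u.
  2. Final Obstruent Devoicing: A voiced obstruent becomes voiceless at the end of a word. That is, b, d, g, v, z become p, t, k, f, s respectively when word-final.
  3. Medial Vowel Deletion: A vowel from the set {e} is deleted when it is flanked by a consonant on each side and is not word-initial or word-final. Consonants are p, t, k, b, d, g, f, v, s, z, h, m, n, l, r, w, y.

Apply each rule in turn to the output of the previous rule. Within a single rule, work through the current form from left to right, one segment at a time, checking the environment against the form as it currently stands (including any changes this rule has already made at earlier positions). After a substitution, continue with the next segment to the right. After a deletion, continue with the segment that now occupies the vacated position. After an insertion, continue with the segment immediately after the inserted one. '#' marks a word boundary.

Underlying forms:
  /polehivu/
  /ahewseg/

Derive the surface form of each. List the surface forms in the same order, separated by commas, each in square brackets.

[polhivu], [ahwsk]

/polehivu/:
  1 Stop Lenition: no change — [polehivu]
  2 Final Obstruent Devoicing: no change — [polehivu]
  3 Medial Vowel Deletion: [polehivu] → [polhivu]
/ahewseg/:
  1 Stop Lenition: no change — [ahewseg]
  2 Final Obstruent Devoicing: [ahewseg] → [ahewsek]
  3 Medial Vowel Deletion: [ahewsek] → [ahwsk]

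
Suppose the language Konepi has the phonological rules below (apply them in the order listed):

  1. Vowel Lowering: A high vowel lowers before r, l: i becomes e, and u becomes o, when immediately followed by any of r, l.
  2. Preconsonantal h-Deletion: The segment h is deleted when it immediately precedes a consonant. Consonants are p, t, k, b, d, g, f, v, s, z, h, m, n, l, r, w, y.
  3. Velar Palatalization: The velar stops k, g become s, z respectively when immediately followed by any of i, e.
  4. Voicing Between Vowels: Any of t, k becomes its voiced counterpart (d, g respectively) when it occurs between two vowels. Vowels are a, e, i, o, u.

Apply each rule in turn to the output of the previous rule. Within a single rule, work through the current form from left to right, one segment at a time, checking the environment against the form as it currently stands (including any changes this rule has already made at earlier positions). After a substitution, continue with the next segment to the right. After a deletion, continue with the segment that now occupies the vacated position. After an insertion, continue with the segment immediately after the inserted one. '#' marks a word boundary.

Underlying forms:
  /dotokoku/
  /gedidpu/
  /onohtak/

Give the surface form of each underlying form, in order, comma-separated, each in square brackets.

/dotokoku/:
  1 Vowel Lowering: no change — [dotokoku]
  2 Preconsonantal h-Deletion: no change — [dotokoku]
  3 Velar Palatalization: no change — [dotokoku]
  4 Voicing Between Vowels: [dotokoku] → [dodogogu]
/gedidpu/:
  1 Vowel Lowering: no change — [gedidpu]
  2 Preconsonantal h-Deletion: no change — [gedidpu]
  3 Velar Palatalization: [gedidpu] → [zedidpu]
  4 Voicing Between Vowels: no change — [zedidpu]
/onohtak/:
  1 Vowel Lowering: no change — [onohtak]
  2 Preconsonantal h-Deletion: [onohtak] → [onotak]
  3 Velar Palatalization: no change — [onotak]
  4 Voicing Between Vowels: [onotak] → [onodak]

[dodogogu], [zedidpu], [onodak]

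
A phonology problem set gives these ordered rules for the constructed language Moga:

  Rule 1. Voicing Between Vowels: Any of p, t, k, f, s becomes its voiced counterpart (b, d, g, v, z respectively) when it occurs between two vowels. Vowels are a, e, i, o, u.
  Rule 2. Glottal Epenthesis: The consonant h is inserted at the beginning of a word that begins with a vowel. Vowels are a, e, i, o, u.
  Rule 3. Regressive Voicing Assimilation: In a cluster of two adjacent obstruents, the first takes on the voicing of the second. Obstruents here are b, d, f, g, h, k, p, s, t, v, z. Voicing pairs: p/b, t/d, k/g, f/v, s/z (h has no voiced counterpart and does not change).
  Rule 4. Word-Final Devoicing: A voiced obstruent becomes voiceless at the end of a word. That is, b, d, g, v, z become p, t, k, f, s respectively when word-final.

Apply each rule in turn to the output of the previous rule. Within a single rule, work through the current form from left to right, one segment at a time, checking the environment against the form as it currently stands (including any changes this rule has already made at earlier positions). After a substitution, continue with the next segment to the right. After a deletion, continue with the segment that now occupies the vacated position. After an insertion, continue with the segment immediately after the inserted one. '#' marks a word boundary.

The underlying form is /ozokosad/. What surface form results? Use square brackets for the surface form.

Rule 1 Voicing Between Vowels: [ozokosad] → [ozogozad]
Rule 2 Glottal Epenthesis: [ozogozad] → [hozogozad]
Rule 3 Regressive Voicing Assimilation: no change — [hozogozad]
Rule 4 Word-Final Devoicing: [hozogozad] → [hozogozat]

[hozogozat]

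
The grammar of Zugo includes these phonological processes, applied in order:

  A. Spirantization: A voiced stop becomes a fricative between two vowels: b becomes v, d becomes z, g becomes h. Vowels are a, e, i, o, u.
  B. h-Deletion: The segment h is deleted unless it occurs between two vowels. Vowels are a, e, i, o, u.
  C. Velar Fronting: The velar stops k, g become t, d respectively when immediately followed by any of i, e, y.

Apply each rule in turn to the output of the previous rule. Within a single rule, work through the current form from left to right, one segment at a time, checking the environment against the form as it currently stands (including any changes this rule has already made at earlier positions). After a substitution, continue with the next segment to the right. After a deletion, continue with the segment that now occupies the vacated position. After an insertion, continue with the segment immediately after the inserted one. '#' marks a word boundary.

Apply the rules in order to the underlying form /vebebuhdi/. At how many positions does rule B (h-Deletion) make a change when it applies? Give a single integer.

1

A Spirantization: [vebebuhdi] → [vevevuhdi]
B h-Deletion: [vevevuhdi] → [vevevudi]
C Velar Fronting: no change — [vevevudi]
Rule B changed 1 position(s).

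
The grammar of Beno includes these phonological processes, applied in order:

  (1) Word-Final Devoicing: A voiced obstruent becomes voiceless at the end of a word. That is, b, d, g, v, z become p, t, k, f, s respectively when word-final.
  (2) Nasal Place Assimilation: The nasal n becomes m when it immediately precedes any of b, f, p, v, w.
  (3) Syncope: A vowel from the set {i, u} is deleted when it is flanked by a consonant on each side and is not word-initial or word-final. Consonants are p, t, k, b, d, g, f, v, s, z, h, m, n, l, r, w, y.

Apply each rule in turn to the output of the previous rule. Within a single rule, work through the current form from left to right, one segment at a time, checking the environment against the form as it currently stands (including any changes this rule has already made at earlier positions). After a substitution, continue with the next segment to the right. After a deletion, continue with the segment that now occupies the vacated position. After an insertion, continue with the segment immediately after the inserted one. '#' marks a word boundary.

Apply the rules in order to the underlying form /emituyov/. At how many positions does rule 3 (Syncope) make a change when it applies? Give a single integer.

(1) Word-Final Devoicing: [emituyov] → [emituyof]
(2) Nasal Place Assimilation: no change — [emituyof]
(3) Syncope: [emituyof] → [emtyof]
Rule 3 changed 2 position(s).

2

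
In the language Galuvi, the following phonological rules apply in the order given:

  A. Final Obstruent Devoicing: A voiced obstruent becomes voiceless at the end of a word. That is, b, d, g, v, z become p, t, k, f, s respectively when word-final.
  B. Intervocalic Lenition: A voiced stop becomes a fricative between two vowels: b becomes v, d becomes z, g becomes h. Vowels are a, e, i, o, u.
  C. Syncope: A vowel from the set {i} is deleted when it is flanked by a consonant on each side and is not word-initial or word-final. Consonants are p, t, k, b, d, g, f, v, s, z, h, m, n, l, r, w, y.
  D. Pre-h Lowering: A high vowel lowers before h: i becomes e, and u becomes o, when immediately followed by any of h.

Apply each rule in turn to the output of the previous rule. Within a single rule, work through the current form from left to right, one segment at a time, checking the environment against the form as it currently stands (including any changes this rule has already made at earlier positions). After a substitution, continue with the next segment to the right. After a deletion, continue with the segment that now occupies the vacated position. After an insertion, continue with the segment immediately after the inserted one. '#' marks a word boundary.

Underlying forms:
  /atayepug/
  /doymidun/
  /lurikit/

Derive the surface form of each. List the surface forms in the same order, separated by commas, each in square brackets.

/atayepug/:
  A Final Obstruent Devoicing: [atayepug] → [atayepuk]
  B Intervocalic Lenition: no change — [atayepuk]
  C Syncope: no change — [atayepuk]
  D Pre-h Lowering: no change — [atayepuk]
/doymidun/:
  A Final Obstruent Devoicing: no change — [doymidun]
  B Intervocalic Lenition: [doymidun] → [doymizun]
  C Syncope: [doymizun] → [doymzun]
  D Pre-h Lowering: no change — [doymzun]
/lurikit/:
  A Final Obstruent Devoicing: no change — [lurikit]
  B Intervocalic Lenition: no change — [lurikit]
  C Syncope: [lurikit] → [lurkt]
  D Pre-h Lowering: no change — [lurkt]

[atayepuk], [doymzun], [lurkt]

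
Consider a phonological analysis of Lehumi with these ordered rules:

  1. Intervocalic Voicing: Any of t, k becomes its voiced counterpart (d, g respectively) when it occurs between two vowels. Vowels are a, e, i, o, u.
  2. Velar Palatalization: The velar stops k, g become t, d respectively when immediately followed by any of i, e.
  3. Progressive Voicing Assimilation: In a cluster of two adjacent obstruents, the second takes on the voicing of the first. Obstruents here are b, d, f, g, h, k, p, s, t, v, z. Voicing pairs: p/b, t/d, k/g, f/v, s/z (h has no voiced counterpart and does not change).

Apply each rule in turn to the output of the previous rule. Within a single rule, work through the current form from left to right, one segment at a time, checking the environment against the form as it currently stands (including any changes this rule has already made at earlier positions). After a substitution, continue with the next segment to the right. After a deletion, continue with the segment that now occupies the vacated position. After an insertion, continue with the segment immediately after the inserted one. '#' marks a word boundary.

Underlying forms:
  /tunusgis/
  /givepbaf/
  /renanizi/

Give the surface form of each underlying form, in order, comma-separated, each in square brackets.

/tunusgis/:
  1 Intervocalic Voicing: no change — [tunusgis]
  2 Velar Palatalization: [tunusgis] → [tunusdis]
  3 Progressive Voicing Assimilation: [tunusdis] → [tunustis]
/givepbaf/:
  1 Intervocalic Voicing: no change — [givepbaf]
  2 Velar Palatalization: [givepbaf] → [divepbaf]
  3 Progressive Voicing Assimilation: [divepbaf] → [diveppaf]
/renanizi/:
  1 Intervocalic Voicing: no change — [renanizi]
  2 Velar Palatalization: no change — [renanizi]
  3 Progressive Voicing Assimilation: no change — [renanizi]

[tunustis], [diveppaf], [renanizi]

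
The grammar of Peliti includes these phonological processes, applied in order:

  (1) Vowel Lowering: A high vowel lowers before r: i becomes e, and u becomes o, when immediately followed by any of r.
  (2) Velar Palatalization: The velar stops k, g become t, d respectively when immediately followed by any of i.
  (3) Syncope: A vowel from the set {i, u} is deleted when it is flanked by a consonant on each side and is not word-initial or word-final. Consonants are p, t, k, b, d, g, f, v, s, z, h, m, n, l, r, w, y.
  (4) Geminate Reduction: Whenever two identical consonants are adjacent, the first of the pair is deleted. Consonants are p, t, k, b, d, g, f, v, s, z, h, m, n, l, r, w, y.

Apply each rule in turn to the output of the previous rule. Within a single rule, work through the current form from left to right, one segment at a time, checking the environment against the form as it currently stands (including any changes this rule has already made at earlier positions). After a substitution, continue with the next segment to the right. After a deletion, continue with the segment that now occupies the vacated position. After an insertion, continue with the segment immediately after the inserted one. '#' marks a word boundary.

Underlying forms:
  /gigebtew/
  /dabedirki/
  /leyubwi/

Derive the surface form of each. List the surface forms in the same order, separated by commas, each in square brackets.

[dgebtew], [dabederti], [leybwi]

/gigebtew/:
  (1) Vowel Lowering: no change — [gigebtew]
  (2) Velar Palatalization: [gigebtew] → [digebtew]
  (3) Syncope: [digebtew] → [dgebtew]
  (4) Geminate Reduction: no change — [dgebtew]
/dabedirki/:
  (1) Vowel Lowering: [dabedirki] → [dabederki]
  (2) Velar Palatalization: [dabederki] → [dabederti]
  (3) Syncope: no change — [dabederti]
  (4) Geminate Reduction: no change — [dabederti]
/leyubwi/:
  (1) Vowel Lowering: no change — [leyubwi]
  (2) Velar Palatalization: no change — [leyubwi]
  (3) Syncope: [leyubwi] → [leybwi]
  (4) Geminate Reduction: no change — [leybwi]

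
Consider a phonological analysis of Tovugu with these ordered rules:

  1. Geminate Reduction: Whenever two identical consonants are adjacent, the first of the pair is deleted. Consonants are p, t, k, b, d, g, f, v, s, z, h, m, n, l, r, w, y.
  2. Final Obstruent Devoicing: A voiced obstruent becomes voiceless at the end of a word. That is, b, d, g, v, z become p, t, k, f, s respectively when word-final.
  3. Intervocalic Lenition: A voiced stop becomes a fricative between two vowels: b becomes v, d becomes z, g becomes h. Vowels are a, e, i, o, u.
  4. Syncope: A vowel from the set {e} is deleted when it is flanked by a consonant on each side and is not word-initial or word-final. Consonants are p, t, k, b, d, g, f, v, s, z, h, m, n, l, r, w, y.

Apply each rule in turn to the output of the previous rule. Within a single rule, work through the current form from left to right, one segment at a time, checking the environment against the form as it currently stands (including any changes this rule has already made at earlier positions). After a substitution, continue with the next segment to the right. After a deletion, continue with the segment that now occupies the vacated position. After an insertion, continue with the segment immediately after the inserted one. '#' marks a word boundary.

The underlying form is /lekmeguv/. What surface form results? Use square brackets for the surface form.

1 Geminate Reduction: no change — [lekmeguv]
2 Final Obstruent Devoicing: [lekmeguv] → [lekmeguf]
3 Intervocalic Lenition: [lekmeguf] → [lekmehuf]
4 Syncope: [lekmehuf] → [lkmhuf]

[lkmhuf]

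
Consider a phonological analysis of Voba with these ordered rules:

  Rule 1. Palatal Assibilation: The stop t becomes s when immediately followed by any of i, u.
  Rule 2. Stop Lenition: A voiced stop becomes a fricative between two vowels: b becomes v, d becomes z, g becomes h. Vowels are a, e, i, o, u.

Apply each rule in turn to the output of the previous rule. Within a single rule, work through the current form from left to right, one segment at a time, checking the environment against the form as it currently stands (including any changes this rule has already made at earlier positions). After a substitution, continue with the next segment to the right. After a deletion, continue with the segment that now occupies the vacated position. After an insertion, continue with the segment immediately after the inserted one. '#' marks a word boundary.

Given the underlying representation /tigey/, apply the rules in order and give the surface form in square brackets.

Rule 1 Palatal Assibilation: [tigey] → [sigey]
Rule 2 Stop Lenition: [sigey] → [sihey]

[sihey]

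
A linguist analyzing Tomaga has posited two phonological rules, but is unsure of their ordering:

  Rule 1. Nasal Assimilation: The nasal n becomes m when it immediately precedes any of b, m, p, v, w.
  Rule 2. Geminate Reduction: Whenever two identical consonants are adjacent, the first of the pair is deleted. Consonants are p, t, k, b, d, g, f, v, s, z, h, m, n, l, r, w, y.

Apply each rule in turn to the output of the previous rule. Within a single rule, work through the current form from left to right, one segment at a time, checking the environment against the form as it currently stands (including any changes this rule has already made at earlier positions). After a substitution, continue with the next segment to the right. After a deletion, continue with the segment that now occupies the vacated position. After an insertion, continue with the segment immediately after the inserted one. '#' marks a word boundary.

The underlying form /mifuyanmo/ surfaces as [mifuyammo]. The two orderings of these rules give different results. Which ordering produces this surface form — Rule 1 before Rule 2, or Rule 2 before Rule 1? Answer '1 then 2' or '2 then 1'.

Order 1 then 2:
  1 Nasal Assimilation: [mifuyanmo] → [mifuyammo]
  2 Geminate Reduction: [mifuyammo] → [mifuyamo]
  result: [mifuyamo]
Order 2 then 1:
  2 Geminate Reduction: no change — [mifuyanmo]
  1 Nasal Assimilation: [mifuyanmo] → [mifuyammo]
  result: [mifuyammo]

2 then 1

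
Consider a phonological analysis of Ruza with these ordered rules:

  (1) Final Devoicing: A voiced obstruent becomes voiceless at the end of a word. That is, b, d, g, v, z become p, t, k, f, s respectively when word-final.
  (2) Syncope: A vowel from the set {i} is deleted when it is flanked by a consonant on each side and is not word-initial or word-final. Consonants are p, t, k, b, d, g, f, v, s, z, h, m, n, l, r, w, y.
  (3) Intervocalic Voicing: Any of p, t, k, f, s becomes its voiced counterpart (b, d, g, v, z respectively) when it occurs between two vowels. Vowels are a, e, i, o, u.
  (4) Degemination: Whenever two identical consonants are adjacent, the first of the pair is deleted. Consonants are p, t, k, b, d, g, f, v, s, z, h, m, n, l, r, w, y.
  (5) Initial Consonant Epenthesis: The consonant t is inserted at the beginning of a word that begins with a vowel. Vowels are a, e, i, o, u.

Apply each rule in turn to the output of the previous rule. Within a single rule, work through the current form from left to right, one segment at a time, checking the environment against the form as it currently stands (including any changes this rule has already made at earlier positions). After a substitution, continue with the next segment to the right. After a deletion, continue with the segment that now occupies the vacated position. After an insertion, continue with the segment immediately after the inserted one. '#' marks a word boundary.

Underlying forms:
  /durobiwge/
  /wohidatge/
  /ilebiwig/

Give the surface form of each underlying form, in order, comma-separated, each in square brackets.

/durobiwge/:
  (1) Final Devoicing: no change — [durobiwge]
  (2) Syncope: [durobiwge] → [durobwge]
  (3) Intervocalic Voicing: no change — [durobwge]
  (4) Degemination: no change — [durobwge]
  (5) Initial Consonant Epenthesis: no change — [durobwge]
/wohidatge/:
  (1) Final Devoicing: no change — [wohidatge]
  (2) Syncope: [wohidatge] → [wohdatge]
  (3) Intervocalic Voicing: no change — [wohdatge]
  (4) Degemination: no change — [wohdatge]
  (5) Initial Consonant Epenthesis: no change — [wohdatge]
/ilebiwig/:
  (1) Final Devoicing: [ilebiwig] → [ilebiwik]
  (2) Syncope: [ilebiwik] → [ilebwk]
  (3) Intervocalic Voicing: no change — [ilebwk]
  (4) Degemination: no change — [ilebwk]
  (5) Initial Consonant Epenthesis: [ilebwk] → [tilebwk]

[durobwge], [wohdatge], [tilebwk]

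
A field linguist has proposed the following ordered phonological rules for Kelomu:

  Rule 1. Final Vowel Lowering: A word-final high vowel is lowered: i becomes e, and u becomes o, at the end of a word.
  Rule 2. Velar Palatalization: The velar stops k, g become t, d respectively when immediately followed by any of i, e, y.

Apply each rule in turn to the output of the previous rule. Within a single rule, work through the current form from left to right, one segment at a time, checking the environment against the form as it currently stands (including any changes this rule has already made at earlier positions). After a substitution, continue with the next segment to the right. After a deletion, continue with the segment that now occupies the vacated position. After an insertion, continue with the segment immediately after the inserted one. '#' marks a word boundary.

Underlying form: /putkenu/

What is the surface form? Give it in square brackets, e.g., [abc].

Rule 1 Final Vowel Lowering: [putkenu] → [putkeno]
Rule 2 Velar Palatalization: [putkeno] → [putteno]

[putteno]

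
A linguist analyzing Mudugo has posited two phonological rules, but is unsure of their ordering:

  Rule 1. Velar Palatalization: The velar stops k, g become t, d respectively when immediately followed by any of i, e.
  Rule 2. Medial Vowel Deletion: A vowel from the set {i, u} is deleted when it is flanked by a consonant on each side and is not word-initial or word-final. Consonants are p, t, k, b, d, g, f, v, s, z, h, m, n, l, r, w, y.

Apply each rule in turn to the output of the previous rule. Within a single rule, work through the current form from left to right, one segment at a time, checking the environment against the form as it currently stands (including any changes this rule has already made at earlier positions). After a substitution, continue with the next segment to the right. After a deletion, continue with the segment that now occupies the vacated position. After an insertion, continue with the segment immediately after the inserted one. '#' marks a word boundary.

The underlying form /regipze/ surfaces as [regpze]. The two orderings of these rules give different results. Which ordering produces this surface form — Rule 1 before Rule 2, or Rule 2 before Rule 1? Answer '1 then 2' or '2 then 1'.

2 then 1

Order 1 then 2:
  1 Velar Palatalization: [regipze] → [redipze]
  2 Medial Vowel Deletion: [redipze] → [redpze]
  result: [redpze]
Order 2 then 1:
  2 Medial Vowel Deletion: [regipze] → [regpze]
  1 Velar Palatalization: no change — [regpze]
  result: [regpze]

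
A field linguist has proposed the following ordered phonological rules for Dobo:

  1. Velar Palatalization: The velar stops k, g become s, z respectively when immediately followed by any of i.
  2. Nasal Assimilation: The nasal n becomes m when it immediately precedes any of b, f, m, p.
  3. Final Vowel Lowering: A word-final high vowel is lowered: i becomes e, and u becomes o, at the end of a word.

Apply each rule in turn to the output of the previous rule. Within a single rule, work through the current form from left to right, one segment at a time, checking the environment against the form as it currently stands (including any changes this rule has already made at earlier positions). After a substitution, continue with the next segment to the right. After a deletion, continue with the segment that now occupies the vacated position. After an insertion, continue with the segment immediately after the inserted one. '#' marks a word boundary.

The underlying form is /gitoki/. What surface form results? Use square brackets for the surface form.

1 Velar Palatalization: [gitoki] → [zitosi]
2 Nasal Assimilation: no change — [zitosi]
3 Final Vowel Lowering: [zitosi] → [zitose]

[zitose]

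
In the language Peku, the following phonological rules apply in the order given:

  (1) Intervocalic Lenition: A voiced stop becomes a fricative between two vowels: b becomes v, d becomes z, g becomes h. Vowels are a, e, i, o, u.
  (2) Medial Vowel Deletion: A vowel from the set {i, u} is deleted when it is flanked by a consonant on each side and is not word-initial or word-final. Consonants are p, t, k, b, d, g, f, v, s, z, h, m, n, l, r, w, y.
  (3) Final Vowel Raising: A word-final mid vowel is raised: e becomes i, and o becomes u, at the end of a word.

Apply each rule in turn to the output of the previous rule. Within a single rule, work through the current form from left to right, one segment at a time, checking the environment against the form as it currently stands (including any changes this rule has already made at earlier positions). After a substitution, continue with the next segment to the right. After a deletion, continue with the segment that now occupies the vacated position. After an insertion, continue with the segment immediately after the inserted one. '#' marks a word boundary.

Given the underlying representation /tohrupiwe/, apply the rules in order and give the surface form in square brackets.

[tohrpwi]

(1) Intervocalic Lenition: no change — [tohrupiwe]
(2) Medial Vowel Deletion: [tohrupiwe] → [tohrpwe]
(3) Final Vowel Raising: [tohrpwe] → [tohrpwi]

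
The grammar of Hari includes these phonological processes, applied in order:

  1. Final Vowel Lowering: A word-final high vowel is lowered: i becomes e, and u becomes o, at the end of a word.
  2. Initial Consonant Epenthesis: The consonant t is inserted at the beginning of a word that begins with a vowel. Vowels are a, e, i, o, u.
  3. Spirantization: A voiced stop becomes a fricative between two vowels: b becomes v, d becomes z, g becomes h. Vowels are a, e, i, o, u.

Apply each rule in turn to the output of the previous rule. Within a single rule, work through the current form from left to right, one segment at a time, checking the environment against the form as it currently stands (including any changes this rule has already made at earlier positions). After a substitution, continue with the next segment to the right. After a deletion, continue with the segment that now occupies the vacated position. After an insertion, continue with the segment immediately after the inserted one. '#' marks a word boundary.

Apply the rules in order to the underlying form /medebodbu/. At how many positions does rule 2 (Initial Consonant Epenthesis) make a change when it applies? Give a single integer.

1 Final Vowel Lowering: [medebodbu] → [medebodbo]
2 Initial Consonant Epenthesis: no change — [medebodbo]
3 Spirantization: [medebodbo] → [mezevodbo]
Rule 2 changed 0 position(s).

0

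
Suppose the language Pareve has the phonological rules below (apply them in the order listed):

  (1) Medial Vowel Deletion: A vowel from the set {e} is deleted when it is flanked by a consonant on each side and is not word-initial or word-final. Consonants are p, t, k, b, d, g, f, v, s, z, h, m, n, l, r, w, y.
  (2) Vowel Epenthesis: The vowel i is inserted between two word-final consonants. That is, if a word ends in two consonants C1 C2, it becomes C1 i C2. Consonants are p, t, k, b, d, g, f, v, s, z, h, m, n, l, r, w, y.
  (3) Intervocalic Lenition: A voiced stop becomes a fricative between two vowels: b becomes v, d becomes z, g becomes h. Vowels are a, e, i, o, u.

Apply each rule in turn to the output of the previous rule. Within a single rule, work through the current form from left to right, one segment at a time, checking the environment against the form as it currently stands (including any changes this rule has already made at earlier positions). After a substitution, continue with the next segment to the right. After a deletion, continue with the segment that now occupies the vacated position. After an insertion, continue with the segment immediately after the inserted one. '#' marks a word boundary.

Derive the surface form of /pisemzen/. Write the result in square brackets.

(1) Medial Vowel Deletion: [pisemzen] → [pismzn]
(2) Vowel Epenthesis: [pismzn] → [pismzin]
(3) Intervocalic Lenition: no change — [pismzin]

[pismzin]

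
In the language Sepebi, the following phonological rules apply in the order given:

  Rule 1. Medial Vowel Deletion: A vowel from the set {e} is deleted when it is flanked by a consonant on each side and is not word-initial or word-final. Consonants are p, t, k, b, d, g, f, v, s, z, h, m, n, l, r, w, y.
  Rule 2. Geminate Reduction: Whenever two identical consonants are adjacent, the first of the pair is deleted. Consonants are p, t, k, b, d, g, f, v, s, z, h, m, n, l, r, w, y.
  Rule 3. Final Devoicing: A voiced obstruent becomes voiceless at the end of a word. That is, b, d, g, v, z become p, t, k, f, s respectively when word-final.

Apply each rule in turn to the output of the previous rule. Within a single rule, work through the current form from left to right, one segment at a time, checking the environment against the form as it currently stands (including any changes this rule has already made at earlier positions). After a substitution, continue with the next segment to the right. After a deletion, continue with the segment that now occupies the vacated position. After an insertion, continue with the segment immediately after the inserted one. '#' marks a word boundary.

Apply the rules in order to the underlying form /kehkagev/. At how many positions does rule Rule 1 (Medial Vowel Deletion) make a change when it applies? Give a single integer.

2

Rule 1 Medial Vowel Deletion: [kehkagev] → [khkagv]
Rule 2 Geminate Reduction: no change — [khkagv]
Rule 3 Final Devoicing: [khkagv] → [khkagf]
Rule Rule 1 changed 2 position(s).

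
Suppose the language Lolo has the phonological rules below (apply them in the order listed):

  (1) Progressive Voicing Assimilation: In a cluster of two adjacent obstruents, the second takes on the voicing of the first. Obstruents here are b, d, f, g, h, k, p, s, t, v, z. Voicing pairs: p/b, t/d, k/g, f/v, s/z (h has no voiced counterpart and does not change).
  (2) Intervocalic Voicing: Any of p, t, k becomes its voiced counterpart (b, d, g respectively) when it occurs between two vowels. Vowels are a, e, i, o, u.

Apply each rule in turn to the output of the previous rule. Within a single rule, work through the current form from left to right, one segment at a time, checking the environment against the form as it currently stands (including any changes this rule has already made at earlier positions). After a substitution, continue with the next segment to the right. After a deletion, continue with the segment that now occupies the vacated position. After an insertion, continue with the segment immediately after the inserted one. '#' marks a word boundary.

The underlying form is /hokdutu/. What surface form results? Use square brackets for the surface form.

(1) Progressive Voicing Assimilation: [hokdutu] → [hoktutu]
(2) Intervocalic Voicing: [hoktutu] → [hoktudu]

[hoktudu]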